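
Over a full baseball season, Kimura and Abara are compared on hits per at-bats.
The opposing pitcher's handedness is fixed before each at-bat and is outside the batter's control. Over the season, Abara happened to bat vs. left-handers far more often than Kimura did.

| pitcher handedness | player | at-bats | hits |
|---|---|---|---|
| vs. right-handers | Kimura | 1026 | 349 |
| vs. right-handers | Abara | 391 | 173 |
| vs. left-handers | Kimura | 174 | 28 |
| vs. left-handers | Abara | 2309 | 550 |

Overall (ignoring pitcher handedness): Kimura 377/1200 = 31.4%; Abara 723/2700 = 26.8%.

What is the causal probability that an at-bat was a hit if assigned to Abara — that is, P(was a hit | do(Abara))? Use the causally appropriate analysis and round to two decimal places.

0.31

Since pitcher handedness is a pre-existing factor (not a product of the player) and it affects the outcome on its own, it is a confounder. The stratified rates, not the pooled rate, identify the causal effect.
Standardising Abara to the population pitcher handedness mix: 0.363·173/391 + 0.637·550/2309 = 0.312.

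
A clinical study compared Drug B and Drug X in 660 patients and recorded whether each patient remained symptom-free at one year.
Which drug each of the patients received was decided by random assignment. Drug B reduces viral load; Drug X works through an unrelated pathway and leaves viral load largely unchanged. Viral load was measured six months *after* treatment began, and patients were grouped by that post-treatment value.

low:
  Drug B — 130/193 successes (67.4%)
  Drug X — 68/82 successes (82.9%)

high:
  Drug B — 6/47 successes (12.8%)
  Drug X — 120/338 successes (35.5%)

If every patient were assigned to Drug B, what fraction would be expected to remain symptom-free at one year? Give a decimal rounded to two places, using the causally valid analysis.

The stratified and pooled comparisons disagree (Drug X wins within each viral load; Drug B wins overall), so the answer turns on the causal role of viral load.
Because the drug influences viral load, viral load is a post-treatment mediator, not a confounder. Stratifying on it would bias the estimate; the causal effect is the crude pooled difference.
So P(outcome | do(Drug B)) is just the pooled rate for Drug B: 136/240 = 0.567.

0.57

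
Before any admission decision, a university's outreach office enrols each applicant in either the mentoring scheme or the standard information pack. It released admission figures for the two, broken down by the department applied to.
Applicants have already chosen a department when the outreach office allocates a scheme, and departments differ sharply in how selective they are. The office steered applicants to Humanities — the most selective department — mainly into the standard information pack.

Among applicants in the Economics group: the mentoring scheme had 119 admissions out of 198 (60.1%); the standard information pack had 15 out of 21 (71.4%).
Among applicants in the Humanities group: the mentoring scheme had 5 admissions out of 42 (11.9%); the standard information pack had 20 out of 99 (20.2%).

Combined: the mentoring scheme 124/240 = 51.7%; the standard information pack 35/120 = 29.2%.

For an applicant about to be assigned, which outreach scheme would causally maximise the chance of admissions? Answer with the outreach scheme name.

the standard information pack

Department differs across outreach schemes for reasons unrelated to any effect of the outreach scheme itself, and it separately predicts the outcome — a classic confounder. We must compare within department levels.
Within each level — Economics: 60.1% vs 71.4%; Humanities: 11.9% vs 20.2% — the standard information pack is higher every time.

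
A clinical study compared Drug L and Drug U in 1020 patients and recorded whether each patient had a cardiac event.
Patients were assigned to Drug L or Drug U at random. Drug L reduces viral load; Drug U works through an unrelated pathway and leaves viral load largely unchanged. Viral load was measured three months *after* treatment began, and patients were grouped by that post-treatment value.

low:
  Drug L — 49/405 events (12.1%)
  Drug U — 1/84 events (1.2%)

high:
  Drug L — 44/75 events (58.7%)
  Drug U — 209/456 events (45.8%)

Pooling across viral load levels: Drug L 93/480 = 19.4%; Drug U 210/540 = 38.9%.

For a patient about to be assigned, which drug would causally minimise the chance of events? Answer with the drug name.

The viral load-specific comparison favours Drug U throughout, but the pooled figures favour Drug L. The question is whether to condition on viral load.
Because the drug influences viral load, viral load is a post-treatment mediator, not a confounder. Stratifying on it would bias the estimate; the causal effect is the crude pooled difference.
Pooled: Drug L 19.4% vs Drug U 38.9%; Drug L is lower overall.

Drug L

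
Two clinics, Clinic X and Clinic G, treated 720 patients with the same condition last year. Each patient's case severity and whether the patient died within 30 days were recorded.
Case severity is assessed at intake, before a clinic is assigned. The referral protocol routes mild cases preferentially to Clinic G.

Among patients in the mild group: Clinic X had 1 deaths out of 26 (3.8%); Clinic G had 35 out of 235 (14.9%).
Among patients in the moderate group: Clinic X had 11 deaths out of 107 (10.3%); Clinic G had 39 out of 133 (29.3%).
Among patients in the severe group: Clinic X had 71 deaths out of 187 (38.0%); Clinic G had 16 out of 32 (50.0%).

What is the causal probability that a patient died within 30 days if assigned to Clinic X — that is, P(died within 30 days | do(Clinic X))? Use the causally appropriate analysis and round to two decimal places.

Clinic X is lower inside every case severity stratum but Clinic G is lower in aggregate. Whether to stratify depends on how case severity relates to the clinic.
Case severity is set before the clinic has any effect — it is not caused by the clinic — and it independently drives the outcome. That makes it a confounder, so the causal comparison is within case severity levels.
Standardising Clinic X to the population case severity mix: 0.362·1/26 + 0.333·11/107 + 0.304·71/187 = 0.164.

0.16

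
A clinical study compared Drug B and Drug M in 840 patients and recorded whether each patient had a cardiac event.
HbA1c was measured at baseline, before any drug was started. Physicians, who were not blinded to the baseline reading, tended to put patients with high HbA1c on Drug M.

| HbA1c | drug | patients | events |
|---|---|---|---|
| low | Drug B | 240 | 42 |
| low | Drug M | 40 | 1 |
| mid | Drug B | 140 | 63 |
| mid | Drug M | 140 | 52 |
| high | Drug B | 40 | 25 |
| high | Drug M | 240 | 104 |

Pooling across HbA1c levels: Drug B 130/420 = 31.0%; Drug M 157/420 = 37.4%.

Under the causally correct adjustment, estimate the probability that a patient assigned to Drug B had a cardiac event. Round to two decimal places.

0.42

The stratified and pooled comparisons disagree (Drug M wins within each HbA1c; Drug B wins overall), so the answer turns on the causal role of HbA1c.
Nothing the drug does changes HbA1c; the imbalance is an allocation artefact. With HbA1c also predicting the outcome, the pooled figure is confounded, and the within-stratum comparison is the causal one.
Standardising Drug B to the population HbA1c mix: 0.333·42/240 + 0.333·63/140 + 0.333·25/40 = 0.417.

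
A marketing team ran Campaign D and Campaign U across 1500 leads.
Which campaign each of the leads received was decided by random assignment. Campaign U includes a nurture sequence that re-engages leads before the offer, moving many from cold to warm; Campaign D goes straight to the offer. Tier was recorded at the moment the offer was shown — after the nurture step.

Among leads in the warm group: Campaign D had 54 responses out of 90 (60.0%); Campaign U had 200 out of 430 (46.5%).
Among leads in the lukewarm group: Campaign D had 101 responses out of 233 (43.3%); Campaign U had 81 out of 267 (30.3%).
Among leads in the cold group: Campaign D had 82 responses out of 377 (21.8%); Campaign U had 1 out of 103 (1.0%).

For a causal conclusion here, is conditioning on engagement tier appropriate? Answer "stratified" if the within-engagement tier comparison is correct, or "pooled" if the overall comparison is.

The stratified and pooled comparisons disagree (Campaign D wins within each engagement tier; Campaign U wins overall), so the answer turns on the causal role of engagement tier.
Stratifying would compare campaigns among leads the campaigns themselves sorted into engagement tier groups — a form of selection on an intermediate. The unconditioned pooled rates give the total causal effect.
Pooled: Campaign D 33.9% vs Campaign U 35.2%; Campaign U is higher overall.

pooled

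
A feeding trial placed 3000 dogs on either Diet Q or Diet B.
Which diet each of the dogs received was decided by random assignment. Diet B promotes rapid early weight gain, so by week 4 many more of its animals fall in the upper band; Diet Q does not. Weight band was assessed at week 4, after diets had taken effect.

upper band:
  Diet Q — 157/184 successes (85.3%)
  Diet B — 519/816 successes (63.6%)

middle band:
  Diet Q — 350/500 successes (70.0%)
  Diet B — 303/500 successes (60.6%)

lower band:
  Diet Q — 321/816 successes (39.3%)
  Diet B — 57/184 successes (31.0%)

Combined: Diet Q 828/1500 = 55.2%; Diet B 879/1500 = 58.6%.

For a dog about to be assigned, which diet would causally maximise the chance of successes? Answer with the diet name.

The stratified and pooled comparisons disagree (Diet Q wins within each week-4 weight band; Diet B wins overall), so the answer turns on the causal role of week-4 weight band.
Week-4 weight band here is a post-treatment variable shaped by the diet; conditioning on it would introduce bias rather than remove it. The overall comparison is the causal one.
Pooled: Diet Q 55.2% vs Diet B 58.6%; Diet B is higher overall.

Diet B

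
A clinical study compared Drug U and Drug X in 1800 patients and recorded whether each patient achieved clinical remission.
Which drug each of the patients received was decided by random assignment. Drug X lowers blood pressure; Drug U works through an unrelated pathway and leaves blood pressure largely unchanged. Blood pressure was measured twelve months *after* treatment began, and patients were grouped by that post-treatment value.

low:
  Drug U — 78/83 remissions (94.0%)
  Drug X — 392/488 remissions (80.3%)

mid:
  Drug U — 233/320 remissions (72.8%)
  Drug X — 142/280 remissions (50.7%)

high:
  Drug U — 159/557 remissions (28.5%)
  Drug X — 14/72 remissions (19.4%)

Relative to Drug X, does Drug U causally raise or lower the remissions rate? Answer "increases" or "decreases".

Stratifying would compare drugs among patients the drugs themselves sorted into blood pressure groups — a form of selection on an intermediate. The unconditioned pooled rates give the total causal effect.
Pooled: Drug U 49.0% vs Drug X 65.2%; Drug X is higher overall.

decreases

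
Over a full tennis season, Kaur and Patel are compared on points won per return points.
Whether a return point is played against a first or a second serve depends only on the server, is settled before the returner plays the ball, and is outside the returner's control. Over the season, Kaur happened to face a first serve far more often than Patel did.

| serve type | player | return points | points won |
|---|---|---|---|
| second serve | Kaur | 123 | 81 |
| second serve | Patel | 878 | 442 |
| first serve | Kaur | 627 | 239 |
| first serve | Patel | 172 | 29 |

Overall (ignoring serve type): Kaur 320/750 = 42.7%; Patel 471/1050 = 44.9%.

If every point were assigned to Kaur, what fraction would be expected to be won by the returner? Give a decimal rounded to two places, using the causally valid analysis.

0.54

Since serve type is a pre-existing factor (not a product of the player) and it affects the outcome on its own, it is a confounder. The stratified rates, not the pooled rate, identify the causal effect.
Standardising Kaur to the population serve type mix: 0.556·81/123 + 0.444·239/627 = 0.535.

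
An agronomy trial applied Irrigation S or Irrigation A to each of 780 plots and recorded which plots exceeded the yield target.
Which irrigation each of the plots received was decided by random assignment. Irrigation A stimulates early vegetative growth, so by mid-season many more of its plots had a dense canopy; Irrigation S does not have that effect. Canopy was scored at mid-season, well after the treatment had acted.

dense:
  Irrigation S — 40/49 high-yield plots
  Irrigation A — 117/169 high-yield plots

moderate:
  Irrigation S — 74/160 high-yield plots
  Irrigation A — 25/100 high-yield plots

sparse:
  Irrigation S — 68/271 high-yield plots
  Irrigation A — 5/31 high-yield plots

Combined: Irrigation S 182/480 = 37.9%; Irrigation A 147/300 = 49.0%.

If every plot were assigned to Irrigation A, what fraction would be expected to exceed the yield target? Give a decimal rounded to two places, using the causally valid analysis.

0.49

Stratifying would compare irrigations among plots the irrigations themselves sorted into mid-season canopy groups — a form of selection on an intermediate. The unconditioned pooled rates give the total causal effect.
So P(outcome | do(Irrigation A)) is just the pooled rate for Irrigation A: 147/300 = 0.490.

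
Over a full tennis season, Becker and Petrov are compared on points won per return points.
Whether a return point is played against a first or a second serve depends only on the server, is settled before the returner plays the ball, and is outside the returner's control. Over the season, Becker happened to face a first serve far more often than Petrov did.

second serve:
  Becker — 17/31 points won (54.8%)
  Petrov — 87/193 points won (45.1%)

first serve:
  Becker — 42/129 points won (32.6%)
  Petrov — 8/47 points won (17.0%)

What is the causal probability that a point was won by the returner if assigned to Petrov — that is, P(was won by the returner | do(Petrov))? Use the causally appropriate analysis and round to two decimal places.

0.33

Serve type satisfies the back-door criterion: it is not a descendant of the player, and it blocks the spurious path from player to outcome. Adjusting for it (i.e., using the within-serve type rates) gives the causal effect.
Standardising Petrov to the population serve type mix: 0.560·87/193 + 0.440·8/47 = 0.327.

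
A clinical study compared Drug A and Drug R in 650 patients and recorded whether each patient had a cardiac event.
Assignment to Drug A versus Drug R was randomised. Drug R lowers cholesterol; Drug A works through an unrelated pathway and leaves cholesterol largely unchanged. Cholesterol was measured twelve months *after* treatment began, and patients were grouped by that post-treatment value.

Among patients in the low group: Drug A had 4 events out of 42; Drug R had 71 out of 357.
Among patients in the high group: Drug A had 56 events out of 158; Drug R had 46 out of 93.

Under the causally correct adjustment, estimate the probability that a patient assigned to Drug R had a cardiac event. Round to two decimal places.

0.26

Because the drug influences cholesterol, cholesterol is a post-treatment mediator, not a confounder. Stratifying on it would bias the estimate; the causal effect is the crude pooled difference.
So P(outcome | do(Drug R)) is just the pooled rate for Drug R: 117/450 = 0.260.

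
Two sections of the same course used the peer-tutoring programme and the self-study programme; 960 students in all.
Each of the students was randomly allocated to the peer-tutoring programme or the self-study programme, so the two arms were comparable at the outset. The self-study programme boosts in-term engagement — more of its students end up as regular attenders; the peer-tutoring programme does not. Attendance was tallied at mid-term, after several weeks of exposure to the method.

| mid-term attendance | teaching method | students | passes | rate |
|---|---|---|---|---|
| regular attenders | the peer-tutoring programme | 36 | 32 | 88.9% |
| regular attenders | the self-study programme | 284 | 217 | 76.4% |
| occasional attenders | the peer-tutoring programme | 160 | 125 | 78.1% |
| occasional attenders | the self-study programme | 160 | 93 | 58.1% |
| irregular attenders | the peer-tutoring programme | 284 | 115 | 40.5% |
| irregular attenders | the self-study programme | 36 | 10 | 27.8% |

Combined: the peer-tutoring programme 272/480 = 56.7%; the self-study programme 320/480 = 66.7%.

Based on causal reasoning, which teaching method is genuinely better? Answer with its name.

the self-study programme

The stratified and pooled comparisons disagree (the peer-tutoring programme wins within each mid-term attendance; the self-study programme wins overall), so the answer turns on the causal role of mid-term attendance.
The distribution of mid-term attendance is itself part of what the teaching method does — it is an intermediate outcome. Holding it fixed would remove that part of the effect; the total effect is the pooled difference.
Pooled: the peer-tutoring programme 56.7% vs the self-study programme 66.7%; the self-study programme is higher overall.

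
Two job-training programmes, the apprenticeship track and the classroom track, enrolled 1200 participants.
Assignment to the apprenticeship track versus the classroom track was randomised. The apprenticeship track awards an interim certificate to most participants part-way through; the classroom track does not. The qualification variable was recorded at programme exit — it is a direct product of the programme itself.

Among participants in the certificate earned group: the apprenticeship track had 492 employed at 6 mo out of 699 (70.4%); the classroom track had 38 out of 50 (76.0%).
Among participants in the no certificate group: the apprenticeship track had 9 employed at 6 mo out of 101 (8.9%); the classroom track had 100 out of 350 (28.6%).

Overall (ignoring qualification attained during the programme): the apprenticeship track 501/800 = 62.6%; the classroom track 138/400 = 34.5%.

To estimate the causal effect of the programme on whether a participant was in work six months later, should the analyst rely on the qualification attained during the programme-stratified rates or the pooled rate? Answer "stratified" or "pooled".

pooled

Stratifying would compare programmes among participants the programmes themselves sorted into qualification attained during the programme groups — a form of selection on an intermediate. The unconditioned pooled rates give the total causal effect.
Pooled: the apprenticeship track 62.6% vs the classroom track 34.5%; the apprenticeship track is higher overall.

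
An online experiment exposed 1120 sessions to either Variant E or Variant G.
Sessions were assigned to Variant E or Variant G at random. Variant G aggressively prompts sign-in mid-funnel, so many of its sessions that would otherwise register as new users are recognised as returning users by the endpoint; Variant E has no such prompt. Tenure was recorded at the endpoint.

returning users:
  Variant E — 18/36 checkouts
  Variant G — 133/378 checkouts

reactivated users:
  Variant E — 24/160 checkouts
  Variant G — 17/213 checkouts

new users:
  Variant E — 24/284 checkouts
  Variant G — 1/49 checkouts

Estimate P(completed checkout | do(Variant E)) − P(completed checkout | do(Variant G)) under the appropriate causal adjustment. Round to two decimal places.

-0.10

The distribution of user tenure is itself part of what the variant does — it is an intermediate outcome. Holding it fixed would remove that part of the effect; the total effect is the pooled difference.
The causal difference is the pooled difference: 0.138 − 0.236 = -0.098.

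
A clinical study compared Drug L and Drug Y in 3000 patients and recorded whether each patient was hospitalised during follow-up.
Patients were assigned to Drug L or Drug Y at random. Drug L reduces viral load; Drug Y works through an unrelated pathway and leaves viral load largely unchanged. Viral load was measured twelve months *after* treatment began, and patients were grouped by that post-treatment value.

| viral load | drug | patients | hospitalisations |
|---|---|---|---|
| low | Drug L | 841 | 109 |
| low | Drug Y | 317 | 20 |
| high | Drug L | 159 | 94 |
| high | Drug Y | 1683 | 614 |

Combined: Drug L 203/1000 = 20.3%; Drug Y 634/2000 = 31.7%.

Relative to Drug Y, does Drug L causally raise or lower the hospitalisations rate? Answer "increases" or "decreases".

decreases

Viral load lies on the pathway drug → viral load → outcome, so adjusting for it blocks the indirect effect. For the total causal effect of drug, use the unadjusted pooled rates.
Pooled: Drug L 20.3% vs Drug Y 31.7%; Drug L is lower overall.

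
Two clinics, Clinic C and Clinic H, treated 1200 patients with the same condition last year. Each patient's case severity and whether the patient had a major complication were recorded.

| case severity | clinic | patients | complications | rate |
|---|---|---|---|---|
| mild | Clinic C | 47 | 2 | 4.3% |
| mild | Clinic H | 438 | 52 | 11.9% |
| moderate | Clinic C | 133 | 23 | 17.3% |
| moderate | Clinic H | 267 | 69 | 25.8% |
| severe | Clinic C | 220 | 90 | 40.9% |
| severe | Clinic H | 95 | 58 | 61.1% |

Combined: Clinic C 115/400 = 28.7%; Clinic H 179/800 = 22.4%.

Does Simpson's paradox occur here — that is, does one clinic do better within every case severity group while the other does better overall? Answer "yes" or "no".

Within each case severity level (mild 4.3% vs 11.9%; moderate 17.3% vs 25.8%; severe 40.9% vs 61.1%), Clinic C has the lower rate every time. Pooled: 28.7% vs 22.4% — Clinic H has the lower rate overall. The two comparisons disagree.

yes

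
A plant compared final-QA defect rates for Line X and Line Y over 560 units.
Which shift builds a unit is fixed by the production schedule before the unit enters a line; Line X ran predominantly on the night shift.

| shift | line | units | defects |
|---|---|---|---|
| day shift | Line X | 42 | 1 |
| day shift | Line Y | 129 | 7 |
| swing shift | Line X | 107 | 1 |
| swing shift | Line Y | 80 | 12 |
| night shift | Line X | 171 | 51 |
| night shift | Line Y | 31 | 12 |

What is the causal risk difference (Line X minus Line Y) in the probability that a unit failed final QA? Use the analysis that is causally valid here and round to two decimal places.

Within every shift level Line X has the lower rate, yet pooled Line Y does — Simpson's reversal.
Here shift is a common cause — it drives both which line a case falls under and the outcome. The crude comparison mixes populations; the stratum-specific rates are the causally relevant ones.
Adjusting over the population distribution of shift: 0.305·(0.024−0.054) + 0.334·(0.009−0.150) + 0.361·(0.298−0.387) = -0.088.

-0.09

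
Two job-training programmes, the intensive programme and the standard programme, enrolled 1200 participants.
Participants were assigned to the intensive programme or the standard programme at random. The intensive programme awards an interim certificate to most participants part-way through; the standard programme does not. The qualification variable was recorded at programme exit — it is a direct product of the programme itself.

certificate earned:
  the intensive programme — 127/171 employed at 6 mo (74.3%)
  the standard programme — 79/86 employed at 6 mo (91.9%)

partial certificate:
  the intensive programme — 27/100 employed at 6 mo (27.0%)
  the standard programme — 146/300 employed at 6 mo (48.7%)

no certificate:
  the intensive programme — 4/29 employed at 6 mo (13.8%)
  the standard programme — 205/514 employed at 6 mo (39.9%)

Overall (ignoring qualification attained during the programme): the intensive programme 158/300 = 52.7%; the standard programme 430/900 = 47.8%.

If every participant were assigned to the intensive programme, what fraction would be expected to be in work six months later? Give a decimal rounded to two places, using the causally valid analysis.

Qualification attained during the programme is downstream of the programme. One should not condition on a consequence of treatment, so the overall rates are the right comparison.
So P(outcome | do(the intensive programme)) is just the pooled rate for the intensive programme: 158/300 = 0.527.

0.53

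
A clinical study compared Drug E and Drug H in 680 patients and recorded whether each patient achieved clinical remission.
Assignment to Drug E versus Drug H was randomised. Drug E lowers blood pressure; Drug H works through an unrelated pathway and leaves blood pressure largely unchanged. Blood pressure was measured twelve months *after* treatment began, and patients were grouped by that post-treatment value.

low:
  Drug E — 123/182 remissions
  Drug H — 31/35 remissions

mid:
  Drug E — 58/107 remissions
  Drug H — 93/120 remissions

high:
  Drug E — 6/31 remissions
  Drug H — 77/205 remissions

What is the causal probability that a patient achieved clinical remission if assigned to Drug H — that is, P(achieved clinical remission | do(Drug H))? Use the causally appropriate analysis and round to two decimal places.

The stratified and pooled comparisons disagree (Drug H wins within each blood pressure; Drug E wins overall), so the answer turns on the causal role of blood pressure.
Blood pressure is recorded after the drug and is itself shifted by it — it sits on the causal path from drug to outcome. Conditioning on a mediator would strip out part of the effect we want; the pooled comparison gives the total causal effect.
So P(outcome | do(Drug H)) is just the pooled rate for Drug H: 201/360 = 0.558.

0.56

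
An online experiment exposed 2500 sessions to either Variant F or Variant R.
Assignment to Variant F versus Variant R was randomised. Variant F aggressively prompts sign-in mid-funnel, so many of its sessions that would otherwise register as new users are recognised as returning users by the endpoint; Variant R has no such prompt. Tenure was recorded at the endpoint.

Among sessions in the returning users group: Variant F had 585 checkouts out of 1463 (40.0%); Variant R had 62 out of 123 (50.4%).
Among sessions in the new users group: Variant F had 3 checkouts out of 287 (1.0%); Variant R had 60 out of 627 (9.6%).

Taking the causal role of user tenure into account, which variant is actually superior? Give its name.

The stratified and pooled comparisons disagree (Variant R wins within each user tenure; Variant F wins overall), so the answer turns on the causal role of user tenure.
User tenure is downstream of the variant. One should not condition on a consequence of treatment, so the overall rates are the right comparison.
Pooled: Variant F 33.6% vs Variant R 16.3%; Variant F is higher overall.

Variant F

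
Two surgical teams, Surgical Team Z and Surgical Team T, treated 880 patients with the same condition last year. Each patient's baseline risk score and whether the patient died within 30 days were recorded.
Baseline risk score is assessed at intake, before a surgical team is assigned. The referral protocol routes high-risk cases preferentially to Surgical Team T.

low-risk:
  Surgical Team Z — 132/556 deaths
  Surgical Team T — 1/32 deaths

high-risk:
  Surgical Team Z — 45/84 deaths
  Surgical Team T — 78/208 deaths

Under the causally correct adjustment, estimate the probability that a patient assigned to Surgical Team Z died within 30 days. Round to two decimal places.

The baseline risk score-specific comparison favours Surgical Team T throughout, but the pooled figures favour Surgical Team Z. The question is whether to condition on baseline risk score.
Baseline risk score satisfies the back-door criterion: it is not a descendant of the surgical team, and it blocks the spurious path from surgical team to outcome. Adjusting for it (i.e., using the within-baseline risk score rates) gives the causal effect.
Standardising Surgical Team Z to the population baseline risk score mix: 0.668·132/556 + 0.332·45/84 = 0.336.

0.34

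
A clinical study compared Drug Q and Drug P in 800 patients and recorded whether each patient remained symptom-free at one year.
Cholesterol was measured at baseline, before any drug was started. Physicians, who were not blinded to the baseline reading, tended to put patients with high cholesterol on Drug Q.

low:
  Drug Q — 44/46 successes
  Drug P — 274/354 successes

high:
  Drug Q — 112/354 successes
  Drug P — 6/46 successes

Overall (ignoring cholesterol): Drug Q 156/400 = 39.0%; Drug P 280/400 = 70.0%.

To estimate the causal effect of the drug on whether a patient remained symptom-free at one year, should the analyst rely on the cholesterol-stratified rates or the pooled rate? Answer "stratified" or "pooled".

The imbalance in cholesterol arose from how patients were allocated, not from anything the drug did; and cholesterol independently affects the outcome. The pooled gap is confounded — condition on cholesterol.
Within each level — low: 95.7% vs 77.4%; high: 31.6% vs 13.0% — Drug Q is higher every time.

stratified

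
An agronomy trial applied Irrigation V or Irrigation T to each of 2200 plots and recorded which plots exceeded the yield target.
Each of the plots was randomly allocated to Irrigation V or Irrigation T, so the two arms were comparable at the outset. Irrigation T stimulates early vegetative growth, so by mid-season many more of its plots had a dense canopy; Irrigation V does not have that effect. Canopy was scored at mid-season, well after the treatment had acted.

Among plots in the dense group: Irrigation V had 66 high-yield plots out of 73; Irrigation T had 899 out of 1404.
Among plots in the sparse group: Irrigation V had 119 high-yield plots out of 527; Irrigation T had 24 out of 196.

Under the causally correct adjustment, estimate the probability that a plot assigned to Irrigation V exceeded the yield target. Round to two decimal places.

The mid-season canopy-specific comparison favours Irrigation V throughout, but the pooled figures favour Irrigation T. The question is whether to condition on mid-season canopy.
Mid-season canopy here is a post-treatment variable shaped by the irrigation; conditioning on it would introduce bias rather than remove it. The overall comparison is the causal one.
So P(outcome | do(Irrigation V)) is just the pooled rate for Irrigation V: 185/600 = 0.308.

0.31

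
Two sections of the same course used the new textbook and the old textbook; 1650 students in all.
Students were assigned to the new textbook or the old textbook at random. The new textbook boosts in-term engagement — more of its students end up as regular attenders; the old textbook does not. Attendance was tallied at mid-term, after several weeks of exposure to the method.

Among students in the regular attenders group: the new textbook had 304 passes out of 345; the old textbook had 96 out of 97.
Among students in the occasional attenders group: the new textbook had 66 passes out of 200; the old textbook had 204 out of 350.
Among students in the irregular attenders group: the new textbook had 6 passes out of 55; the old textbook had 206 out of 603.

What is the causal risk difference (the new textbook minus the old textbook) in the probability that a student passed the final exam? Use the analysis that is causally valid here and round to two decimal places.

+0.14

Stratifying would compare teaching methods among students the teaching methods themselves sorted into mid-term attendance groups — a form of selection on an intermediate. The unconditioned pooled rates give the total causal effect.
The causal difference is the pooled difference: 0.627 − 0.482 = +0.145.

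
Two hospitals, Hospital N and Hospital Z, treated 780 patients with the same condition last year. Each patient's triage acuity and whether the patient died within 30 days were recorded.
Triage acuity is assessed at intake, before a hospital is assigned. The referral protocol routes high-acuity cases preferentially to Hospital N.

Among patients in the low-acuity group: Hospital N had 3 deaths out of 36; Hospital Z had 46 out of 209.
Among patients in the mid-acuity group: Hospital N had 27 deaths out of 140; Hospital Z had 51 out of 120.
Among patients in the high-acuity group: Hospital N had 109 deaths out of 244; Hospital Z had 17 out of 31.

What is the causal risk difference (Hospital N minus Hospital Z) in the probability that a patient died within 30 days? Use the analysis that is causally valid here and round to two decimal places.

-0.16

Within every triage acuity level Hospital N has the lower rate, yet pooled Hospital Z does — Simpson's reversal.
The imbalance in triage acuity arose from how patients were allocated, not from anything the hospital did; and triage acuity independently affects the outcome. The pooled gap is confounded — condition on triage acuity.
Adjusting over the population distribution of triage acuity: 0.314·(0.083−0.220) + 0.333·(0.193−0.425) + 0.353·(0.447−0.548) = -0.156.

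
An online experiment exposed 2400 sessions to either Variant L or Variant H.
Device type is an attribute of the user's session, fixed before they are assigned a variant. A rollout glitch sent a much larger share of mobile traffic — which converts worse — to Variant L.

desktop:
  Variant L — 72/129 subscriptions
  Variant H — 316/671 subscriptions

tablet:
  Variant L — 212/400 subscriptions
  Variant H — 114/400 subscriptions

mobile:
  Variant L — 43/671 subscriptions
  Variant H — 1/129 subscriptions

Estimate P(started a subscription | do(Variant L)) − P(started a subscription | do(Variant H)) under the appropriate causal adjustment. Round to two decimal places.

+0.13

The stratified and pooled comparisons disagree (Variant L wins within each device type; Variant H wins overall), so the answer turns on the causal role of device type.
Device type is set before the variant has any effect — it is not caused by the variant — and it independently drives the outcome. That makes it a confounder, so the causal comparison is within device type levels.
Adjusting over the population distribution of device type: 0.333·(0.558−0.471) + 0.333·(0.530−0.285) + 0.333·(0.064−0.008) = +0.130.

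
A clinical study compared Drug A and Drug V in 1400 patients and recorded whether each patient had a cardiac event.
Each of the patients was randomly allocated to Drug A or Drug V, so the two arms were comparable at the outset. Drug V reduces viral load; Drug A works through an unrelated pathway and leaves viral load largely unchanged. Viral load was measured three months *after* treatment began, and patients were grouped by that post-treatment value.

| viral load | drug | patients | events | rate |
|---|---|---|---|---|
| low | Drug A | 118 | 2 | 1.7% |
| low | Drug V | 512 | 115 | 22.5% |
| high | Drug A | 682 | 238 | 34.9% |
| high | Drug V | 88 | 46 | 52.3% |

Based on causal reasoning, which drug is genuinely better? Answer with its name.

The distribution of viral load is itself part of what the drug does — it is an intermediate outcome. Holding it fixed would remove that part of the effect; the total effect is the pooled difference.
Pooled: Drug A 30.0% vs Drug V 26.8%; Drug V is lower overall.

Drug V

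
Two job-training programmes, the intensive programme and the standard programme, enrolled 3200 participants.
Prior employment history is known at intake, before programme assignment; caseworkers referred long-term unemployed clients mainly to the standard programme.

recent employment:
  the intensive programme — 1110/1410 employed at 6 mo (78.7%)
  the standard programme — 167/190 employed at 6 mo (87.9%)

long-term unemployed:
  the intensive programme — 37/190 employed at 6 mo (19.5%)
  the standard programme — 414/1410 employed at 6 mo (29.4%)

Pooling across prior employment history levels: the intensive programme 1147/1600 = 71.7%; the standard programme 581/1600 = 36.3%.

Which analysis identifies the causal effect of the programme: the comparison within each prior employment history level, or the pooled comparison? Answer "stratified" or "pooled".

stratified

Prior employment history satisfies the back-door criterion: it is not a descendant of the programme, and it blocks the spurious path from programme to outcome. Adjusting for it (i.e., using the within-prior employment history rates) gives the causal effect.
Within each level — recent employment: 78.7% vs 87.9%; long-term unemployed: 19.5% vs 29.4% — the standard programme is higher every time.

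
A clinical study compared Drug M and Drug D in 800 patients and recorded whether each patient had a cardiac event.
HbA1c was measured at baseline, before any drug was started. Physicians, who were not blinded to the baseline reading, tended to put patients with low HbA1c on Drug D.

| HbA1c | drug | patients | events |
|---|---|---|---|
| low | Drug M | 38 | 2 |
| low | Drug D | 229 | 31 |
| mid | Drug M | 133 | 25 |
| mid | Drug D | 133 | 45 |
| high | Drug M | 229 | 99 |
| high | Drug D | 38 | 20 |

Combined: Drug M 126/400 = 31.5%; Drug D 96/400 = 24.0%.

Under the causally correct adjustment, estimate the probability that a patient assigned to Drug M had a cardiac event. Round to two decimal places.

Drug M is lower inside every HbA1c stratum but Drug D is lower in aggregate. Whether to stratify depends on how HbA1c relates to the drug.
Here HbA1c is a common cause — it drives both which drug a case falls under and the outcome. The crude comparison mixes populations; the stratum-specific rates are the causally relevant ones.
Standardising Drug M to the population HbA1c mix: 0.334·2/38 + 0.333·25/133 + 0.334·99/229 = 0.224.

0.22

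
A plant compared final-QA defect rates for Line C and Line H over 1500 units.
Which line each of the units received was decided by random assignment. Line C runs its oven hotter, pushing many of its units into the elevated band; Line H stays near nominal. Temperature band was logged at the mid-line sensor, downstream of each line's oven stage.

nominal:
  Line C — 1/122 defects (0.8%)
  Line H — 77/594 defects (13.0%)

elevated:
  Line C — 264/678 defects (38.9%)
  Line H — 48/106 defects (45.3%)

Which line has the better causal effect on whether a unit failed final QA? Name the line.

Line H

The distribution of in-process temperature band is itself part of what the line does — it is an intermediate outcome. Holding it fixed would remove that part of the effect; the total effect is the pooled difference.
Pooled: Line C 33.1% vs Line H 17.9%; Line H is lower overall.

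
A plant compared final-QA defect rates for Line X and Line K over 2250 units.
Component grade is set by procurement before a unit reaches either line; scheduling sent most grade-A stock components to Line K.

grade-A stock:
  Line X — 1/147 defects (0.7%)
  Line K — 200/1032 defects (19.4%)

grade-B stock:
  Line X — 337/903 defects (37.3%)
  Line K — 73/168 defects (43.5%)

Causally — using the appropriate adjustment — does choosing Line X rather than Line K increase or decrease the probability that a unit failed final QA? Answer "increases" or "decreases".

decreases

The stratified and pooled comparisons disagree (Line X wins within each component grade; Line K wins overall), so the answer turns on the causal role of component grade.
Since component grade is a pre-existing factor (not a product of the line) and it affects the outcome on its own, it is a confounder. The stratified rates, not the pooled rate, identify the causal effect.
Within each level — grade-A stock: 0.7% vs 19.4%; grade-B stock: 37.3% vs 43.5% — Line X is lower every time.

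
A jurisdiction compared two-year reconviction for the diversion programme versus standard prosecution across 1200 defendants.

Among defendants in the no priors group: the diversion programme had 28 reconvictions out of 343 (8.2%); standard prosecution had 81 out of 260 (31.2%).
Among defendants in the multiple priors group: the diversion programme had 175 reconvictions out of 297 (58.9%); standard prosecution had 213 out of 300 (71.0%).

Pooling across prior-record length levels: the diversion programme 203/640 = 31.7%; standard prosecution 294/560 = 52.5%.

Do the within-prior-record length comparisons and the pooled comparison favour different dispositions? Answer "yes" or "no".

Within each prior-record length level (no priors 8.2% vs 31.2%; multiple priors 58.9% vs 71.0%), the diversion programme has the lower rate every time. Pooled: 31.7% vs 52.5% — the diversion programme has the lower rate overall. They agree.

no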